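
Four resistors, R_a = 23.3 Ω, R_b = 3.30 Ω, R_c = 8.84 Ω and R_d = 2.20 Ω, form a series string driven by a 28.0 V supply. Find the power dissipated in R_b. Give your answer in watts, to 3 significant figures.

1.83 W

Every series element carries the same I. Get I from the total resistance, then P = I² × R_b.
R_total = 23.3 + 3.30 + 8.84 + 2.20 = 37.64 Ω
I = V / R_total = 28.0 / 37.64 = 0.7439 A
P_R_b = I² × R_b = (0.7439)² × 3.30 = 1.826 W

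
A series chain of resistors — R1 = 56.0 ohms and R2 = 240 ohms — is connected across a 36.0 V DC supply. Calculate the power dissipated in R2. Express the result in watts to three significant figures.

In a series string the same current flows through every resistor — find that current, then P = I²R for the one we want.
R_total = 56.0 + 240 = 296.0 Ω
I = V / R_total = 36.0 / 296.0 = 0.1216 A
P_R2 = I² × R2 = (0.1216)² × 240 = 3.550 W

3.55 W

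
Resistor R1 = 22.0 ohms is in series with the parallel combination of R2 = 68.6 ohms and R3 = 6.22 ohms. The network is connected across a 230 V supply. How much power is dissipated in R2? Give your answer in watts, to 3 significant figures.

First combine the parallel branches into one equivalent R_p, then R1 + R_p is a series pair.
R_p = (68.6×6.22)/(68.6+6.22) = 5.703 Ω
R_total = 22.0 + 5.703 = 27.70 Ω
I = V / R_total = 230 / 27.70 = 8.302 A
Voltage across the parallel pair: V_p = I × R_p = 8.302 × 5.703 = 47.35 V
R2 sees V_p directly, so P = V_p² / R2.
P_R2 = (47.35)² / 68.6 = 32.68 W

32.7 W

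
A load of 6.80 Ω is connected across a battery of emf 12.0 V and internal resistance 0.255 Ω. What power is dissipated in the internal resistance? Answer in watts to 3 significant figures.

0.738 W

The source's internal resistance is just another series element carrying I; its dissipation is I²r.
I = ε / (r + R) = 12.0 / (0.255 + 6.80) = 1.701 A
P_int = I² r = (1.701)² × 0.255 = 0.7377 W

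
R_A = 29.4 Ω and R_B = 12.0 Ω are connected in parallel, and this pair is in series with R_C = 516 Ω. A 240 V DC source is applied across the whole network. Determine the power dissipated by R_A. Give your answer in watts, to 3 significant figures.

Combine R_A and R_B into their parallel equivalent first, reducing the network to two series resistors.
R_p = (29.4×12.0)/(29.4+12.0) = 8.522 Ω
R_total = R_p + 516 = 8.522 + 516 = 524.5 Ω
I = V / R_total = 240 / 524.5 = 0.4576 A
Voltage across the parallel pair: V_p = I × R_p = 0.4576 × 8.522 = 3.899 V
R_A has V_p across it, so P = V_p²/R_A.
P_R_A = (3.899)² / 29.4 = 0.5171 W

0.517 W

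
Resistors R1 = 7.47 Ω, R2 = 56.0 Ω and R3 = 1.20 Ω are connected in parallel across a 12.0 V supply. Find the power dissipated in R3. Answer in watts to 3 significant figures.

120 W

Every branch has 12.0 V across it, so for R3 the power is simply V²/R.
P_R3 = V² / R3 = (12.0)² / 1.20 Ω = 120.0 W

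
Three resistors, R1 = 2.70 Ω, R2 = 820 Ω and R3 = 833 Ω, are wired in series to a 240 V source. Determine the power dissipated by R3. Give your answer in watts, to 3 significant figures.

17.5 W

The current is common to all series resistors; compute it, then apply P = I²R for the target.
R_total = 2.70 + 820 + 833 = 1656 Ω
I = V / R_total = 240 / 1656 = 0.1450 A
P_R3 = I² × R3 = (0.1450)² × 833 = 17.50 W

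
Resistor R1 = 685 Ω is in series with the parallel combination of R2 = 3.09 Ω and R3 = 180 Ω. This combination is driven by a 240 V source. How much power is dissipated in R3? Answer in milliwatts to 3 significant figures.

6.24 mW

First combine the parallel branches into one equivalent R_p, then R1 + R_p is a series pair.
R_p = (3.09×180)/(3.09+180) = 3.038 Ω
R_total = 685 + 3.038 = 688.0 Ω
I = V / R_total = 240 / 688.0 = 0.3488 A
Voltage across the parallel pair: V_p = I × R_p = 0.3488 × 3.038 = 1.060 V
R3 is across V_p, so use P = V²/R for that branch.
P_R3 = (1.060)² / 180 = 0.006238 W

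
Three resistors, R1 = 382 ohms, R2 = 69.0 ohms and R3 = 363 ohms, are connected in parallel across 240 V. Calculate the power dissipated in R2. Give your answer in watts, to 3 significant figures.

835 W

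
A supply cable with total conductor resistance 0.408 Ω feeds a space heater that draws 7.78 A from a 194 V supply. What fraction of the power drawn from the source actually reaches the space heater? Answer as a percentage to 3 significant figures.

98.4 %

The supply cable carries the full 7.78 A.
P_line = I² R_line = (7.780)² × 0.408 = 24.70 W
P_source = V I = 194 × 7.780 = 1509 W; P_load = 1485 W
η = P_load / P_source = 1485 / 1509 = 0.9836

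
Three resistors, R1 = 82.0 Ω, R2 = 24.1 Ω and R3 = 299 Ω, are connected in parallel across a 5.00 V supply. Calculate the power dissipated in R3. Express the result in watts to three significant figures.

Every branch has 5.00 V across it, so for R3 the power is simply V²/R.
P_R3 = V² / R3 = (5.00)² / 299 Ω = 0.08361 W

0.0836 W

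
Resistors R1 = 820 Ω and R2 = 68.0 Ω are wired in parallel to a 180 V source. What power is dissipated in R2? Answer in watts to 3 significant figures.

476 W

The supply voltage appears across each parallel branch — just use P = V²/R2.
P_R2 = V² / R2 = (180)² / 68.0 Ω = 476.5 W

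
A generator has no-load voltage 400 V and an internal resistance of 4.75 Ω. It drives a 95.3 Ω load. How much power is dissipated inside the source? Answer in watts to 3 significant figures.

75.9 W

Internal loss is I²r, with I set by the total series resistance r+R.
I = ε / (r + R) = 400 / (4.75 + 95.3) = 3.998 A
P_int = I² r = (3.998)² × 4.75 = 75.92 W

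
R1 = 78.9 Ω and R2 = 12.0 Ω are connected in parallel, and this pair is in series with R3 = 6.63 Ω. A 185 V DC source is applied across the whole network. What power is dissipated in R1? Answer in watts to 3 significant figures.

Collapse the R1‖R2 pair into one equivalent R_p; then R_p and R3 form a series string.
R_p = (78.9×12.0)/(78.9+12.0) = 10.42 Ω
R_total = R_p + 6.63 = 10.42 + 6.63 = 17.05 Ω
I = V / R_total = 185 / 17.05 = 10.85 A
Voltage across the parallel pair: V_p = I × R_p = 10.85 × 10.42 = 113.0 V
R1 has V_p across it, so P = V_p²/R1.
P_R1 = (113.0)² / 78.9 = 162.0 W

162 W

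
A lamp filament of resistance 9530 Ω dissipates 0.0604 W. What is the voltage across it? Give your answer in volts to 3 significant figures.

24.0 V

The two known quantities fix the third via V = √(P R).
V = √(0.0604 × 9530) = 23.99 V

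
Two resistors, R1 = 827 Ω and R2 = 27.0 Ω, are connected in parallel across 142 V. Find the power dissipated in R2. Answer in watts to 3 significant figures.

747 W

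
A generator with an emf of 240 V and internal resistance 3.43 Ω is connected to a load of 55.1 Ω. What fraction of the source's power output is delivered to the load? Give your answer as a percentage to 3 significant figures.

Efficiency is P_load / P_total. With a series r and R sharing the same I, P = I²R for each, so η = R/(R+r).
η = R / (R + r) = 55.1 / (55.1 + 3.43) = 0.9414

94.1 %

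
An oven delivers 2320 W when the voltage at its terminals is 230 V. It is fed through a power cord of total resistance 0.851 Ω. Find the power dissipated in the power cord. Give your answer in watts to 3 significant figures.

86.6 W

Only the current and the line resistance are needed for the I²R loss.
I = P / V = 2320 / 230 = 10.09 A through the power cord.
P_line = I² R_line = (10.09)² × 0.851 = 86.59 W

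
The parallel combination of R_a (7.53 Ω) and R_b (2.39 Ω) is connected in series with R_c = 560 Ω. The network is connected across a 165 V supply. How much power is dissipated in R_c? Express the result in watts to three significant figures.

First find R_p for the parallel pair, then treat R_p + R_c as a series loop.
R_p = (7.53×2.39)/(7.53+2.39) = 1.814 Ω
R_total = R_p + 560 = 1.814 + 560 = 561.8 Ω
I = V / R_total = 165 / 561.8 = 0.2937 A
R_c carries the full series current, so P = I²R.
P_R_c = (0.2937)² × 560 = 48.30 W

48.3 W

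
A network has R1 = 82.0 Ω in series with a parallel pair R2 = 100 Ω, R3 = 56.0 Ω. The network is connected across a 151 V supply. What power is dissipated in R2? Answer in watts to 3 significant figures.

Collapse R2‖R3 to a single equivalent, reducing the network to two series elements.
R_p = (100×56.0)/(100+56.0) = 35.90 Ω
R_total = 82.0 + 35.90 = 117.9 Ω
I = V / R_total = 151 / 117.9 = 1.281 A
Voltage across the parallel pair: V_p = I × R_p = 1.281 × 35.90 = 45.98 V
R2 is across V_p, so use P = V²/R for that branch.
P_R2 = (45.98)² / 100 = 21.14 W

21.1 W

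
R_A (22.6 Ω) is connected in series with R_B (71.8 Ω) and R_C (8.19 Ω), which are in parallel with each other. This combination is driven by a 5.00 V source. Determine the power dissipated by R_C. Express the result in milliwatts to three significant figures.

184 mW

Replace R_B and R_C with their parallel equivalent so the circuit becomes R_A in series with R_p.
R_p = (71.8×8.19)/(71.8+8.19) = 7.351 Ω
R_total = 22.6 + 7.351 = 29.95 Ω
I = V / R_total = 5.00 / 29.95 = 0.1669 A
Voltage across the parallel pair: V_p = I × R_p = 0.1669 × 7.351 = 1.227 V
R_C sees V_p directly, so P = V_p² / R_C.
P_R_C = (1.227)² / 8.19 = 0.1839 W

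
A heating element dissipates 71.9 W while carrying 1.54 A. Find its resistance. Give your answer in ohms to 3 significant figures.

The two known quantities fix the third via R = P / I².
R = 71.9 / (1.540)² = 30.32 Ω

30.3 Ω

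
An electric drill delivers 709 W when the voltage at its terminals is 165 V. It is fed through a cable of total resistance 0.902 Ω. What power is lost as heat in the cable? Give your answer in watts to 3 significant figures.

Only the current and the line resistance are needed for the I²R loss.
I = P / V = 709 / 165 = 4.297 A through the cable.
P_line = I² R_line = (4.297)² × 0.902 = 16.65 W

16.7 W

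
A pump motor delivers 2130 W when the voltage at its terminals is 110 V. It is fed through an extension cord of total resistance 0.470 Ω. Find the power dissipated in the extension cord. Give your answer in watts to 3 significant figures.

The extension cord is a series resistance carrying the load current; its dissipation is I²R_line.
I = P / V = 2130 / 110 = 19.36 A through the extension cord.
P_line = I² R_line = (19.36)² × 0.470 = 176.2 W

176 W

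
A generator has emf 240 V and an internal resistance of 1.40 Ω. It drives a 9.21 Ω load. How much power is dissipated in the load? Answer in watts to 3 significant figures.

The internal resistance and the load are in series, so the same I flows through both; get I from ε/(r+R), then I²R for the load.
I = ε / (r + R) = 240 / (1.40 + 9.21) = 22.62 A
P_load = I² R = (22.62)² × 9.21 = 4712 W

4710 W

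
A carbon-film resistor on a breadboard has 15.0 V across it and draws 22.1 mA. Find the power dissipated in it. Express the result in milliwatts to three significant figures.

332 mW

V and I are known directly — P = V I, no intermediate step needed.
P = 15.0 V × 0.02210 A = 0.3315 W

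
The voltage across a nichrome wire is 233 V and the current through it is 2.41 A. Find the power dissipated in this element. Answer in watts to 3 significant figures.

562 W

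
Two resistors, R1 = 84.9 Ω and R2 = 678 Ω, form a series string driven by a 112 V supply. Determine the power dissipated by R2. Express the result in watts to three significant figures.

Every series element carries the same I. Get I from the total resistance, then P = I² × R2.
R_total = 84.9 + 678 = 762.9 Ω
I = V / R_total = 112 / 762.9 = 0.1468 A
P_R2 = I² × R2 = (0.1468)² × 678 = 14.61 W

14.6 W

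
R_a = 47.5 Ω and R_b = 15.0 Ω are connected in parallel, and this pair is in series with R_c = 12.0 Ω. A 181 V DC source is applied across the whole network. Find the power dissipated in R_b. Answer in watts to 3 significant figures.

518 W

Reduce the parallel combination to a single R_p; the circuit then becomes R_p in series with the remaining resistor.
R_p = (47.5×15.0)/(47.5+15.0) = 11.40 Ω
R_total = R_p + 12.0 = 11.40 + 12.0 = 23.40 Ω
I = V / R_total = 181 / 23.40 = 7.735 A
Voltage across the parallel pair: V_p = I × R_p = 7.735 × 11.40 = 88.18 V
R_b sits across V_p; its power is V_p²/R.
P_R_b = (88.18)² / 15.0 = 518.4 W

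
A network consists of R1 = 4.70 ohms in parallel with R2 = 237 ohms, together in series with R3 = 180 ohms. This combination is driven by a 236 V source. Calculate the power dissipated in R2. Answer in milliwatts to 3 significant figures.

146 mW

Combine R1 and R2 into their parallel equivalent first, reducing the network to two series resistors.
R_p = (4.70×237)/(4.70+237) = 4.609 Ω
R_total = R_p + 180 = 4.609 + 180 = 184.6 Ω
I = V / R_total = 236 / 184.6 = 1.278 A
Voltage across the parallel pair: V_p = I × R_p = 1.278 × 4.609 = 5.892 V
Use P = V²/R for R2 with V = V_p.
P_R2 = (5.892)² / 237 = 0.1465 W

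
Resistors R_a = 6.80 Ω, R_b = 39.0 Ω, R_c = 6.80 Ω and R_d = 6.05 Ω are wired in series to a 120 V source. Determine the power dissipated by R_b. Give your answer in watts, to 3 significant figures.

Every series element carries the same I. Get I from the total resistance, then P = I² × R_b.
R_total = 6.80 + 39.0 + 6.80 + 6.05 = 58.65 Ω
I = V / R_total = 120 / 58.65 = 2.046 A
P_R_b = I² × R_b = (2.046)² × 39.0 = 163.3 W

163 W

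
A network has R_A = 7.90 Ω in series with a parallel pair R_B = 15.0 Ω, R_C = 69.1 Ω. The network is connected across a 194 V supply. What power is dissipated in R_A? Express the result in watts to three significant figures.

Reduce the parallel pair to R_p first; the network is then a simple series string.
R_p = (15.0×69.1)/(15.0+69.1) = 12.32 Ω
R_total = 7.90 + 12.32 = 20.22 Ω
I = V / R_total = 194 / 20.22 = 9.592 A
R_A is in the main series path, so its power is I²R_A.
P_R_A = (9.592)² × 7.90 = 726.9 W

727 W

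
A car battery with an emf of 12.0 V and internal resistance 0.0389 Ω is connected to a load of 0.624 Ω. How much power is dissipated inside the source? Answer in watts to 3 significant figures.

12.7 W

The internal resistance carries the same current as the load; P_int = I²r.
I = ε / (r + R) = 12.0 / (0.0389 + 0.624) = 18.10 A
P_int = I² r = (18.10)² × 0.0389 = 12.75 W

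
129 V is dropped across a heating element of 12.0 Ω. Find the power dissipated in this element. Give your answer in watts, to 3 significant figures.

Voltage and resistance are given, so P = V²/R is the one-step route.
P = (129 V)² / 12.0 Ω = 1387 W

1390 W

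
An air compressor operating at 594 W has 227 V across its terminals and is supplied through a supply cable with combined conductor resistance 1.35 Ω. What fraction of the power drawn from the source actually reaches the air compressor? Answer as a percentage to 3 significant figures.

98.5 %

I = P / V = 594 / 227 = 2.617 A through the supply cable.
P_line = I² R_line = (2.617)² × 1.35 = 9.244 W
P_source = P_load + P_line = 594.0 + 9.244 = 603.2 W
η = P_load / P_source = 594.0 / 603.2 = 0.9847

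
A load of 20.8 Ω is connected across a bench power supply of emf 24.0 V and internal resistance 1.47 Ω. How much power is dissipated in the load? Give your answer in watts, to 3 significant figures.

24.2 W

The internal resistance and the load are in series, so the same I flows through both; get I from ε/(r+R), then I²R for the load.
I = ε / (r + R) = 24.0 / (1.47 + 20.8) = 1.078 A
P_load = I² R = (1.078)² × 20.8 = 24.16 W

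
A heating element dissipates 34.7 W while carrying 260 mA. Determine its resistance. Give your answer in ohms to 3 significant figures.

513 Ω

Inverting the appropriate power form: R = P / I².
R = 34.7 / (0.2600)² = 513.3 Ω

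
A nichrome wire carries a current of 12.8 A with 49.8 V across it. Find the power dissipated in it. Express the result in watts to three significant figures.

With V and I both given, power follows immediately from P = V I.
P = 49.8 V × 12.80 A = 637.4 W

637 W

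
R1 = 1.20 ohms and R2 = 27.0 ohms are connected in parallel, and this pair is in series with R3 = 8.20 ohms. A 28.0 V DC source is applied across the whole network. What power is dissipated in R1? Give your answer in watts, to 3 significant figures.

First find R_p for the parallel pair, then treat R_p + R3 as a series loop.
R_p = (1.20×27.0)/(1.20+27.0) = 1.149 Ω
R_total = R_p + 8.20 = 1.149 + 8.20 = 9.349 Ω
I = V / R_total = 28.0 / 9.349 = 2.995 A
Voltage across the parallel pair: V_p = I × R_p = 2.995 × 1.149 = 3.441 V
R1 sits across V_p; its power is V_p²/R.
P_R1 = (3.441)² / 1.20 = 9.867 W

9.87 W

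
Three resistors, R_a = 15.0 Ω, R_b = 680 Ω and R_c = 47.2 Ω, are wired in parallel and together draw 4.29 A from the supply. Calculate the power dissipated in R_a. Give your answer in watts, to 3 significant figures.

The branches share the same voltage, but only the total current is given — find V from the equivalent resistance first.
1/R_eq = 1/15.0 + 1/680 + 1/47.2 ⇒ R_eq = 11.20 Ω
V = I_total × R_eq = 4.290 × 11.20 = 48.03 V
P_R_a = V² / R_a = (48.03)² / 15.0 = 153.8 W

154 W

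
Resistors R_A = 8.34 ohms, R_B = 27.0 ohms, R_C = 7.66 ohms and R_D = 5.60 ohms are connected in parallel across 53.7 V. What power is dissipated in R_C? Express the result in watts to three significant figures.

376 W

Every branch has 53.7 V across it, so for R_C the power is simply V²/R.
P_R_C = V² / R_C = (53.7)² / 7.66 Ω = 376.5 W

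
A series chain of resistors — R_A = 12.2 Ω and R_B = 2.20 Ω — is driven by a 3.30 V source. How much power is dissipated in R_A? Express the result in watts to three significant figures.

0.641 W

Every series element carries the same I. Get I from the total resistance, then P = I² × R_A.
R_total = 12.2 + 2.20 = 14.40 Ω
I = V / R_total = 3.30 / 14.40 = 0.2292 A
P_R_A = I² × R_A = (0.2292)² × 12.2 = 0.6407 W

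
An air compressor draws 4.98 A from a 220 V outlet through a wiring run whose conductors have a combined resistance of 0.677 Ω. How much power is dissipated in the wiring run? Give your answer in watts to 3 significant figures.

The wiring run is a series resistance carrying the load current; its dissipation is I²R_line.
The wiring run carries the full 4.98 A.
P_line = I² R_line = (4.980)² × 0.677 = 16.79 W

16.8 W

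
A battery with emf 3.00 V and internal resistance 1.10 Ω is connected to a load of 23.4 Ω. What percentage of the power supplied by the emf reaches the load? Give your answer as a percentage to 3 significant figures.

95.5 %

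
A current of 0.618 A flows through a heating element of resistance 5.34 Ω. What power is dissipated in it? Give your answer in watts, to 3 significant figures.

The current through and the resistance of the element are both given; use P = I²R.
P = (0.6180 A)² × 5.34 Ω = 2.039 W

2.04 W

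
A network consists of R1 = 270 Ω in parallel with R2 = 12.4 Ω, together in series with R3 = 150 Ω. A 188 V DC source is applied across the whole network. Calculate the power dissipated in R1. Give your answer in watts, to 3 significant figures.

0.702 W

Combine R1 and R2 into their parallel equivalent first, reducing the network to two series resistors.
R_p = (270×12.4)/(270+12.4) = 11.86 Ω
R_total = R_p + 150 = 11.86 + 150 = 161.9 Ω
I = V / R_total = 188 / 161.9 = 1.162 A
Voltage across the parallel pair: V_p = I × R_p = 1.162 × 11.86 = 13.77 V
Use P = V²/R for R1 with V = V_p.
P_R1 = (13.77)² / 270 = 0.7023 W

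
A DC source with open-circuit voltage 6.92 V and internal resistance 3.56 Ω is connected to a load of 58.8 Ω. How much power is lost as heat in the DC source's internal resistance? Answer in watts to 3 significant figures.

0.0438 W

The internal resistance carries the same current as the load; P_int = I²r.
I = ε / (r + R) = 6.92 / (3.56 + 58.8) = 0.1110 A
P_int = I² r = (0.1110)² × 3.56 = 0.04384 W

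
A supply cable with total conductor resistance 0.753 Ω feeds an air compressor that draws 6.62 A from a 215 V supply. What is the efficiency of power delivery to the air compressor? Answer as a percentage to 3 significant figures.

97.7 %

The supply cable carries the full 6.62 A.
P_line = I² R_line = (6.620)² × 0.753 = 33.00 W
P_source = V I = 215 × 6.620 = 1423 W; P_load = 1390 W
η = P_load / P_source = 1390 / 1423 = 0.9768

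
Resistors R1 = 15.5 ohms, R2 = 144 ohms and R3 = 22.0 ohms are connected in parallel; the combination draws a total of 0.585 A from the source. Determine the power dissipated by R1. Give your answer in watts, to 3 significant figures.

We need the common branch voltage; get it from I_total × R_eq, then P = V²/R for the branch.
1/R_eq = 1/15.5 + 1/144 + 1/22.0 ⇒ R_eq = 8.553 Ω
V = I_total × R_eq = 0.5850 × 8.553 = 5.004 V
P_R1 = V² / R1 = (5.004)² / 15.5 = 1.615 W

1.62 W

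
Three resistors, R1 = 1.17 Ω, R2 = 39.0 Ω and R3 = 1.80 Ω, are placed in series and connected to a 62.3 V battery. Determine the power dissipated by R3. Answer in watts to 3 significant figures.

3.97 W

Series elements share the same current, so find I first, then use P = I²R.
R_total = 1.17 + 39.0 + 1.80 = 41.97 Ω
I = V / R_total = 62.3 / 41.97 = 1.484 A
P_R3 = I² × R3 = (1.484)² × 1.80 = 3.966 W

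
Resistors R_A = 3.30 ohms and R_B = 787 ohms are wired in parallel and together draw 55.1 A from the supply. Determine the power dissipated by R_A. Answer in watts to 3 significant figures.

9940 W

We need the common branch voltage; get it from I_total × R_eq, then P = V²/R for the branch.
1/R_eq = 1/3.30 + 1/787 ⇒ R_eq = 3.286 Ω
V = I_total × R_eq = 55.10 × 3.286 = 181.1 V
P_R_A = V² / R_A = (181.1)² / 3.30 = 9935 W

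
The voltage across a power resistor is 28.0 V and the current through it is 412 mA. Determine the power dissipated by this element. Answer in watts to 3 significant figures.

V and I are known directly — P = V I, no intermediate step needed.
P = 28.0 V × 0.4120 A = 11.54 W

11.5 W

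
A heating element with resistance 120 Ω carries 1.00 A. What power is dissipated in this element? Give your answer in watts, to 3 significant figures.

With I and R stated, P = I²R applies in one step.
P = (1.000 A)² × 120 Ω = 120.0 W

120 W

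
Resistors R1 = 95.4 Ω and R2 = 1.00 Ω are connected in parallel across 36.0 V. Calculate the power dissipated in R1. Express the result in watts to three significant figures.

13.6 W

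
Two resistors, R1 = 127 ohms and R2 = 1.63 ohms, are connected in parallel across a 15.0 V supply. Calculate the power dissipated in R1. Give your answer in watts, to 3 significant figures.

1.77 W

Every branch has 15.0 V across it, so for R1 the power is simply V²/R.
P_R1 = V² / R1 = (15.0)² / 127 Ω = 1.772 W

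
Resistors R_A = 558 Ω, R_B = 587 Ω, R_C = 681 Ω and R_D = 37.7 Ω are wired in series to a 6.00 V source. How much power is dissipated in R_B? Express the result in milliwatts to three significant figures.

6.08 mW

Series elements share the same current, so find I first, then use P = I²R.
R_total = 558 + 587 + 681 + 37.7 = 1864 Ω
I = V / R_total = 6.00 / 1864 = 0.003219 A
P_R_B = I² × R_B = (0.003219)² × 587 = 0.006084 W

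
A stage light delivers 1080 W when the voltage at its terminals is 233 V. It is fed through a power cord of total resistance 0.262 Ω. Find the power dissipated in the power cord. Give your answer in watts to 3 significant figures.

The power cord is a series resistance carrying the load current; its dissipation is I²R_line.
I = P / V = 1080 / 233 = 4.635 A through the power cord.
P_line = I² R_line = (4.635)² × 0.262 = 5.629 W

5.63 W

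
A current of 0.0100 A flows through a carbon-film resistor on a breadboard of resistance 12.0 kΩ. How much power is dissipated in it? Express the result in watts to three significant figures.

1.20 W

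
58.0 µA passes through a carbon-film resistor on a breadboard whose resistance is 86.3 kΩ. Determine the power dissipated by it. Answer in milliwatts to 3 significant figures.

0.290 mW

With I and R stated, P = I²R applies in one step.
P = (0.00005800 A)² × 86300 Ω = 0.0002903 W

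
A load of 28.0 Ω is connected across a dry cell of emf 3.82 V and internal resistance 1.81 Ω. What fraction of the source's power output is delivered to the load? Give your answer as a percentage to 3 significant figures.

Both r and R carry the same current, so the power split is just the resistance split: η = R/(R+r).
η = R / (R + r) = 28.0 / (28.0 + 1.81) = 0.9393

93.9 %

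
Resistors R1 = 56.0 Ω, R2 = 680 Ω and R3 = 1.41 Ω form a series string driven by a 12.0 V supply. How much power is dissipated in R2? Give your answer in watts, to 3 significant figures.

The current is common to all series resistors; compute it, then apply P = I²R for the target.
R_total = 56.0 + 680 + 1.41 = 737.4 Ω
I = V / R_total = 12.0 / 737.4 = 0.01627 A
P_R2 = I² × R2 = (0.01627)² × 680 = 0.1801 W

0.180 W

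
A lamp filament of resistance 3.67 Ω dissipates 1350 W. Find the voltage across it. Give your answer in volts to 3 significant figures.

From P = V I = I²R = V²/R, with the two given quantities we get V = √(P R).
V = √(1350 × 3.67) = 70.39 V

70.4 V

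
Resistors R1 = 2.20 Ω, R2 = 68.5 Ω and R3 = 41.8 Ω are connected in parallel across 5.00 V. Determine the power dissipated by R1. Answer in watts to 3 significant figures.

11.4 W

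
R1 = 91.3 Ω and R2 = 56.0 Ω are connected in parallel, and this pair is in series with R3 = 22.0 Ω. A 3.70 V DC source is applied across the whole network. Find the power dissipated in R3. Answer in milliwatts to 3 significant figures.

Combine R1 and R2 into their parallel equivalent first, reducing the network to two series resistors.
R_p = (91.3×56.0)/(91.3+56.0) = 34.71 Ω
R_total = R_p + 22.0 = 34.71 + 22.0 = 56.71 Ω
I = V / R_total = 3.70 / 56.71 = 0.06524 A
All the supply current flows through R3; use P = I²R3.
P_R3 = (0.06524)² × 22.0 = 0.09365 W

93.6 mW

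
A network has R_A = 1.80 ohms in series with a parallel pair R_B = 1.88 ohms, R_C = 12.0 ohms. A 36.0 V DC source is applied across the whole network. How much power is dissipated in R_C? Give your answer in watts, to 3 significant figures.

Reduce the parallel pair to R_p first; the network is then a simple series string.
R_p = (1.88×12.0)/(1.88+12.0) = 1.625 Ω
R_total = 1.80 + 1.625 = 3.425 Ω
I = V / R_total = 36.0 / 3.425 = 10.51 A
Voltage across the parallel pair: V_p = I × R_p = 10.51 × 1.625 = 17.08 V
R_C sees V_p directly, so P = V_p² / R_C.
P_R_C = (17.08)² / 12.0 = 24.32 W

24.3 W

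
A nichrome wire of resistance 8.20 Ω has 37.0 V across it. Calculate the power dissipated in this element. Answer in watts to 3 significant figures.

With V across and R both known, P = V²/R gives the dissipation directly.
P = (37.0 V)² / 8.20 Ω = 167.0 W

167 W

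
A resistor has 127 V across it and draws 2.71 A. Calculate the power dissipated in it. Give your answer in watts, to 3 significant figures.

344 W

V and I are known directly — P = V I, no intermediate step needed.
P = 127 V × 2.710 A = 344.2 W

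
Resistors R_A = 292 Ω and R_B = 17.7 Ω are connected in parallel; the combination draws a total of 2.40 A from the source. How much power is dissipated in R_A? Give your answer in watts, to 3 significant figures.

5.49 W

The branches share the same voltage, but only the total current is given — find V from the equivalent resistance first.
1/R_eq = 1/292 + 1/17.7 ⇒ R_eq = 16.69 Ω
V = I_total × R_eq = 2.400 × 16.69 = 40.05 V
P_R_A = V² / R_A = (40.05)² / 292 = 5.494 W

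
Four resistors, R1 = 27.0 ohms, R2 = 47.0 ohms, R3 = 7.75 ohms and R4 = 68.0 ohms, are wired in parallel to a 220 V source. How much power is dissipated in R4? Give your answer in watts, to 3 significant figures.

712 W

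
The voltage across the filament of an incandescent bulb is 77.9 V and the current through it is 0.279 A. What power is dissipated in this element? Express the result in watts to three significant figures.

21.7 W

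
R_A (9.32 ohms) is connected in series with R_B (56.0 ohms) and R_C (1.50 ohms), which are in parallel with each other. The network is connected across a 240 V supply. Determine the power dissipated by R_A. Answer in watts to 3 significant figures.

4620 W

Reduce the parallel pair to R_p first; the network is then a simple series string.
R_p = (56.0×1.50)/(56.0+1.50) = 1.461 Ω
R_total = 9.32 + 1.461 = 10.78 Ω
I = V / R_total = 240 / 10.78 = 22.26 A
R_A carries the full series current, so P = I²R.
P_R_A = (22.26)² × 9.32 = 4619 W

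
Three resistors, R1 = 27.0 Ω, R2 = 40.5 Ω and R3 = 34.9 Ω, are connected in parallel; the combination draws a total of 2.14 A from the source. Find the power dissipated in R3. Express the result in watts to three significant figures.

16.1 W

Parallel branches share V, not I — compute V via R_eq, then use V²/R for the target branch.
1/R_eq = 1/27.0 + 1/40.5 + 1/34.9 ⇒ R_eq = 11.06 Ω
V = I_total × R_eq = 2.140 × 11.06 = 23.68 V
P_R3 = V² / R3 = (23.68)² / 34.9 = 16.06 W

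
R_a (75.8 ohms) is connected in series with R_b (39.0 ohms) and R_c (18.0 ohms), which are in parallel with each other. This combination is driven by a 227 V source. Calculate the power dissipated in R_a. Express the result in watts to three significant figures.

503 W

Replace R_b and R_c with their parallel equivalent so the circuit becomes R_a in series with R_p.
R_p = (39.0×18.0)/(39.0+18.0) = 12.32 Ω
R_total = 75.8 + 12.32 = 88.12 Ω
I = V / R_total = 227 / 88.12 = 2.576 A
The full supply current passes through R_a: P = I²R.
P_R_a = (2.576)² × 75.8 = 503.1 W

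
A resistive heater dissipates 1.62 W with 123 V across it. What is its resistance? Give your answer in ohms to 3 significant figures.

9340 Ω

The two known quantities fix the third via R = V² / P.
R = (123)² / 1.62 = 9339 Ω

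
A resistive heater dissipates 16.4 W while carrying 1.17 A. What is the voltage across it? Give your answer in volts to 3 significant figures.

14.0 V

Rearranging the power relation for the two known quantities gives V = P / I.
V = 16.4 / 1.170 = 14.02 V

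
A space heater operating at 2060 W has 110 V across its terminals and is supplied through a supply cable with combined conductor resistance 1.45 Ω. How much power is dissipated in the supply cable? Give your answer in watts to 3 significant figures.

509 W

Only the current and the line resistance are needed for the I²R loss.
I = P / V = 2060 / 110 = 18.73 A through the supply cable.
P_line = I² R_line = (18.73)² × 1.45 = 508.5 W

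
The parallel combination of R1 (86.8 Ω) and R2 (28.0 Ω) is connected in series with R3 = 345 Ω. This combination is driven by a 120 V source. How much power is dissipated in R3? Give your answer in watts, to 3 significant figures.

37.1 W

Collapse the R1‖R2 pair into one equivalent R_p; then R_p and R3 form a series string.
R_p = (86.8×28.0)/(86.8+28.0) = 21.17 Ω
R_total = R_p + 345 = 21.17 + 345 = 366.2 Ω
I = V / R_total = 120 / 366.2 = 0.3277 A
All the supply current flows through R3; use P = I²R3.
P_R3 = (0.3277)² × 345 = 37.05 W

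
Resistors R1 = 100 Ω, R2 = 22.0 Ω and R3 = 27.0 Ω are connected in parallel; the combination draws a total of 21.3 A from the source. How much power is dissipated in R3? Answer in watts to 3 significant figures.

Only the total current is stated, so first find the parallel equivalent to get the voltage across the combination.
1/R_eq = 1/100 + 1/22.0 + 1/27.0 ⇒ R_eq = 10.81 Ω
V = I_total × R_eq = 21.30 × 10.81 = 230.3 V
P_R3 = V² / R3 = (230.3)² / 27.0 = 1964 W

1960 W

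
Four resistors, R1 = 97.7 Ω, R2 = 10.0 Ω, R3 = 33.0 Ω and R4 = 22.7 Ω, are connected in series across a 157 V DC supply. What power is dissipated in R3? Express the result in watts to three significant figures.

Series elements share the same current, so find I first, then use P = I²R.
R_total = 97.7 + 10.0 + 33.0 + 22.7 = 163.4 Ω
I = V / R_total = 157 / 163.4 = 0.9608 A
P_R3 = I² × R3 = (0.9608)² × 33.0 = 30.47 W

30.5 W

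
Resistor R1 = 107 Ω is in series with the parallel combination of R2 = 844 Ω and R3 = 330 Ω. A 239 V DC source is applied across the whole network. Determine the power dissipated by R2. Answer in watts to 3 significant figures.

32.1 W

First combine the parallel branches into one equivalent R_p, then R1 + R_p is a series pair.
R_p = (844×330)/(844+330) = 237.2 Ω
R_total = 107 + 237.2 = 344.2 Ω
I = V / R_total = 239 / 344.2 = 0.6943 A
Voltage across the parallel pair: V_p = I × R_p = 0.6943 × 237.2 = 164.7 V
With V_p across R2, its power is V_p²/R2.
P_R2 = (164.7)² / 844 = 32.14 W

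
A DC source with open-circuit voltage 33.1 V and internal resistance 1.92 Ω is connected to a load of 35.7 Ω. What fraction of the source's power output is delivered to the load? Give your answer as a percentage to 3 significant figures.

94.9 %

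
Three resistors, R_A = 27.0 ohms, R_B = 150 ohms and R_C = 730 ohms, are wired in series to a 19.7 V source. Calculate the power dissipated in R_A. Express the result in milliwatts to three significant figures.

12.7 mW

Series elements share the same current, so find I first, then use P = I²R.
R_total = 27.0 + 150 + 730 = 907.0 Ω
I = V / R_total = 19.7 / 907.0 = 0.02172 A
P_R_A = I² × R_A = (0.02172)² × 27.0 = 0.01274 W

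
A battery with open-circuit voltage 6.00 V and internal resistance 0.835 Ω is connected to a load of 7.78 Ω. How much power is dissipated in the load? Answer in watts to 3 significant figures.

Load and internal resistance form a series loop — compute the loop current, then the load power via I²R.
I = ε / (r + R) = 6.00 / (0.835 + 7.78) = 0.6965 A
P_load = I² R = (0.6965)² × 7.78 = 3.774 W

3.77 W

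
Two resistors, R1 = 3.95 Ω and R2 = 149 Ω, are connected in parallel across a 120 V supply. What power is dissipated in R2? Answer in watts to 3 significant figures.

Each parallel branch sees the full supply voltage, so P = V²/R applies directly to the target branch.
P_R2 = V² / R2 = (120)² / 149 Ω = 96.64 W

96.6 W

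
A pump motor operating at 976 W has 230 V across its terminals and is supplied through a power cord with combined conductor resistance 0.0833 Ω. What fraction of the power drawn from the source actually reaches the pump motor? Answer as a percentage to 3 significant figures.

I = P / V = 976 / 230 = 4.243 A through the power cord.
P_line = I² R_line = (4.243)² × 0.0833 = 1.500 W
P_source = P_load + P_line = 976.0 + 1.500 = 977.5 W
η = P_load / P_source = 976.0 / 977.5 = 0.9985

99.8 %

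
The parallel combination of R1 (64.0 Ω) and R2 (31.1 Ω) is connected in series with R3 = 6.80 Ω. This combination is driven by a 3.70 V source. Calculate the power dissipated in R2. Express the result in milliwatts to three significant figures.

First find R_p for the parallel pair, then treat R_p + R3 as a series loop.
R_p = (64.0×31.1)/(64.0+31.1) = 20.93 Ω
R_total = R_p + 6.80 = 20.93 + 6.80 = 27.73 Ω
I = V / R_total = 3.70 / 27.73 = 0.1334 A
Voltage across the parallel pair: V_p = I × R_p = 0.1334 × 20.93 = 2.793 V
R2 has V_p across it, so P = V_p²/R2.
P_R2 = (2.793)² / 31.1 = 0.2508 W

251 mW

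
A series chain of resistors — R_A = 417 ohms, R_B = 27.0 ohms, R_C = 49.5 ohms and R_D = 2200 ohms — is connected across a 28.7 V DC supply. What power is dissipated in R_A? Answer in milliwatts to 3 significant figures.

47.3 mW

Series elements share the same current, so find I first, then use P = I²R.
R_total = 417 + 27.0 + 49.5 + 2200 = 2694 Ω
I = V / R_total = 28.7 / 2694 = 0.01066 A
P_R_A = I² × R_A = (0.01066)² × 417 = 0.04734 W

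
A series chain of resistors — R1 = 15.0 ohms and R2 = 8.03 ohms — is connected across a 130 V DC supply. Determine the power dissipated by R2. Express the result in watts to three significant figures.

256 W

The current is common to all series resistors; compute it, then apply P = I²R for the target.
R_total = 15.0 + 8.03 = 23.03 Ω
I = V / R_total = 130 / 23.03 = 5.645 A
P_R2 = I² × R2 = (5.645)² × 8.03 = 255.9 W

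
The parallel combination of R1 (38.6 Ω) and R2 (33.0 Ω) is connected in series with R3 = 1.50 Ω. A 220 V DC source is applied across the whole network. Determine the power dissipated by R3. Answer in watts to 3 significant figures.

Combine R1 and R2 into their parallel equivalent first, reducing the network to two series resistors.
R_p = (38.6×33.0)/(38.6+33.0) = 17.79 Ω
R_total = R_p + 1.50 = 17.79 + 1.50 = 19.29 Ω
I = V / R_total = 220 / 19.29 = 11.40 A
All the supply current flows through R3; use P = I²R3.
P_R3 = (11.40)² × 1.50 = 195.1 W

195 W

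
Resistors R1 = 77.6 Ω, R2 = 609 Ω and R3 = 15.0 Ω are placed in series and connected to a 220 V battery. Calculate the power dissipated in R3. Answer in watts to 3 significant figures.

1.47 W

The current is common to all series resistors; compute it, then apply P = I²R for the target.
R_total = 77.6 + 609 + 15.0 = 701.6 Ω
I = V / R_total = 220 / 701.6 = 0.3136 A
P_R3 = I² × R3 = (0.3136)² × 15.0 = 1.475 W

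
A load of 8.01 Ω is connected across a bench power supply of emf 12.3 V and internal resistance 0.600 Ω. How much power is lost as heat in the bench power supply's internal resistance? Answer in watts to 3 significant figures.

The internal resistance carries the same current as the load; P_int = I²r.
I = ε / (r + R) = 12.3 / (0.600 + 8.01) = 1.429 A
P_int = I² r = (1.429)² × 0.600 = 1.224 W

1.22 W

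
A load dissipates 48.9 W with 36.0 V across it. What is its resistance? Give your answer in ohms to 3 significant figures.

26.5 Ω

Rearranging the power relation for the two known quantities gives R = V² / P.
R = (36.0)² / 48.9 = 26.50 Ω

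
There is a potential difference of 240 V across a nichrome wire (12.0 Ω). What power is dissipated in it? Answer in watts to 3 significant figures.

V and R are stated; P = V²/R avoids computing the current.
P = (240 V)² / 12.0 Ω = 4800 W

4800 W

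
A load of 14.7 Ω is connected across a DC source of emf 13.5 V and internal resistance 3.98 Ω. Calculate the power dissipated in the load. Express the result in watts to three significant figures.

7.68 W

Load and internal resistance form a series loop — compute the loop current, then the load power via I²R.
I = ε / (r + R) = 13.5 / (3.98 + 14.7) = 0.7227 A
P_load = I² R = (0.7227)² × 14.7 = 7.678 W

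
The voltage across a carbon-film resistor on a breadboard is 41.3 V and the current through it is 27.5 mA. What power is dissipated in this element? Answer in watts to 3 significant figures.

V and I are known directly — P = V I, no intermediate step needed.
P = 41.3 V × 0.02750 A = 1.136 W

1.14 W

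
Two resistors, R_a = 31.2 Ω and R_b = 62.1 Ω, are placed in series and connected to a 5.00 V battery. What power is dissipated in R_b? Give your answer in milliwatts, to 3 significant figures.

178 mW

The current is common to all series resistors; compute it, then apply P = I²R for the target.
R_total = 31.2 + 62.1 = 93.30 Ω
I = V / R_total = 5.00 / 93.30 = 0.05359 A
P_R_b = I² × R_b = (0.05359)² × 62.1 = 0.1783 W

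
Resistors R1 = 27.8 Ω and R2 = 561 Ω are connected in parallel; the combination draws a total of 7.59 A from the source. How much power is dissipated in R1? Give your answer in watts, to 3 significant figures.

Parallel branches share V, not I — compute V via R_eq, then use V²/R for the target branch.
1/R_eq = 1/27.8 + 1/561 ⇒ R_eq = 26.49 Ω
V = I_total × R_eq = 7.590 × 26.49 = 201.0 V
P_R1 = V² / R1 = (201.0)² / 27.8 = 1454 W

1450 W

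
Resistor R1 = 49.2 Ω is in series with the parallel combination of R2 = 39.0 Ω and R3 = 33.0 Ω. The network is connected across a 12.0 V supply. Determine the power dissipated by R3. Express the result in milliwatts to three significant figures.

Replace R2 and R3 with their parallel equivalent so the circuit becomes R1 in series with R_p.
R_p = (39.0×33.0)/(39.0+33.0) = 17.88 Ω
R_total = 49.2 + 17.88 = 67.08 Ω
I = V / R_total = 12.0 / 67.08 = 0.1789 A
Voltage across the parallel pair: V_p = I × R_p = 0.1789 × 17.88 = 3.198 V
R3 is across V_p, so use P = V²/R for that branch.
P_R3 = (3.198)² / 33.0 = 0.3099 W

310 mW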